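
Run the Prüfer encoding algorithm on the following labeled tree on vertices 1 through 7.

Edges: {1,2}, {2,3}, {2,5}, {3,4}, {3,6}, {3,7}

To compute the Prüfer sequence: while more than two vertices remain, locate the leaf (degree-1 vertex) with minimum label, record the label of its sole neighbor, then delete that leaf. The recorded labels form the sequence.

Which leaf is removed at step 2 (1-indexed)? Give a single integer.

Answer: 4

Derivation:
Step 1: current leaves = {1,4,5,6,7}. Remove leaf 1 (neighbor: 2).
Step 2: current leaves = {4,5,6,7}. Remove leaf 4 (neighbor: 3).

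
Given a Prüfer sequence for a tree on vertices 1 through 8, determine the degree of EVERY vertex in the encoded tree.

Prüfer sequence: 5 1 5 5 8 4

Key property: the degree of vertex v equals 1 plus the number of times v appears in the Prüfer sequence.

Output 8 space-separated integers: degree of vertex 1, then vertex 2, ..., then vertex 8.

p_1 = 5: count[5] becomes 1
p_2 = 1: count[1] becomes 1
p_3 = 5: count[5] becomes 2
p_4 = 5: count[5] becomes 3
p_5 = 8: count[8] becomes 1
p_6 = 4: count[4] becomes 1
Degrees (1 + count): deg[1]=1+1=2, deg[2]=1+0=1, deg[3]=1+0=1, deg[4]=1+1=2, deg[5]=1+3=4, deg[6]=1+0=1, deg[7]=1+0=1, deg[8]=1+1=2

Answer: 2 1 1 2 4 1 1 2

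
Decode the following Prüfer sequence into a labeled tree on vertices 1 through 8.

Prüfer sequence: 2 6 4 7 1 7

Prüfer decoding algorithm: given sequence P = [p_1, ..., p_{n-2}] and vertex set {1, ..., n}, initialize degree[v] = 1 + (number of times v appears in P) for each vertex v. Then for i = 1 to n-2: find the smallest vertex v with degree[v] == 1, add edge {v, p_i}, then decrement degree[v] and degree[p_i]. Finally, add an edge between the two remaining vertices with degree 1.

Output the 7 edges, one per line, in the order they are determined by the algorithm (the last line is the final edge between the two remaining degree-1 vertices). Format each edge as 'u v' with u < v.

Answer: 2 3
2 6
4 5
4 7
1 6
1 7
7 8

Derivation:
Initial degrees: {1:2, 2:2, 3:1, 4:2, 5:1, 6:2, 7:3, 8:1}
Step 1: smallest deg-1 vertex = 3, p_1 = 2. Add edge {2,3}. Now deg[3]=0, deg[2]=1.
Step 2: smallest deg-1 vertex = 2, p_2 = 6. Add edge {2,6}. Now deg[2]=0, deg[6]=1.
Step 3: smallest deg-1 vertex = 5, p_3 = 4. Add edge {4,5}. Now deg[5]=0, deg[4]=1.
Step 4: smallest deg-1 vertex = 4, p_4 = 7. Add edge {4,7}. Now deg[4]=0, deg[7]=2.
Step 5: smallest deg-1 vertex = 6, p_5 = 1. Add edge {1,6}. Now deg[6]=0, deg[1]=1.
Step 6: smallest deg-1 vertex = 1, p_6 = 7. Add edge {1,7}. Now deg[1]=0, deg[7]=1.
Final: two remaining deg-1 vertices are 7, 8. Add edge {7,8}.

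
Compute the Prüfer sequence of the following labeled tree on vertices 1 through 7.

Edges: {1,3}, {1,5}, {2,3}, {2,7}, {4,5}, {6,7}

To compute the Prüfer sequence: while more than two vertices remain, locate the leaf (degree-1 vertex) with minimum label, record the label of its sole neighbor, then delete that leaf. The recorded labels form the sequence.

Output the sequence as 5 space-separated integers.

Answer: 5 1 3 2 7

Derivation:
Step 1: leaves = {4,6}. Remove smallest leaf 4, emit neighbor 5.
Step 2: leaves = {5,6}. Remove smallest leaf 5, emit neighbor 1.
Step 3: leaves = {1,6}. Remove smallest leaf 1, emit neighbor 3.
Step 4: leaves = {3,6}. Remove smallest leaf 3, emit neighbor 2.
Step 5: leaves = {2,6}. Remove smallest leaf 2, emit neighbor 7.
Done: 2 vertices remain (6, 7). Sequence = [5 1 3 2 7]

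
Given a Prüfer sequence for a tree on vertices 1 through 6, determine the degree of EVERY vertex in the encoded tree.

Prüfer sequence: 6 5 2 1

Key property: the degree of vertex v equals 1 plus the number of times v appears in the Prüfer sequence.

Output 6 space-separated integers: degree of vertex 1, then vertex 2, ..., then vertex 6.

p_1 = 6: count[6] becomes 1
p_2 = 5: count[5] becomes 1
p_3 = 2: count[2] becomes 1
p_4 = 1: count[1] becomes 1
Degrees (1 + count): deg[1]=1+1=2, deg[2]=1+1=2, deg[3]=1+0=1, deg[4]=1+0=1, deg[5]=1+1=2, deg[6]=1+1=2

Answer: 2 2 1 1 2 2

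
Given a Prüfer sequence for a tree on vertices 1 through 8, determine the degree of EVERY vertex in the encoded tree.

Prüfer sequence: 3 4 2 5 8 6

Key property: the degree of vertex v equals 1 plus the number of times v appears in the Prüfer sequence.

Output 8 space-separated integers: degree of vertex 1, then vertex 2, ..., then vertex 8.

Answer: 1 2 2 2 2 2 1 2

Derivation:
p_1 = 3: count[3] becomes 1
p_2 = 4: count[4] becomes 1
p_3 = 2: count[2] becomes 1
p_4 = 5: count[5] becomes 1
p_5 = 8: count[8] becomes 1
p_6 = 6: count[6] becomes 1
Degrees (1 + count): deg[1]=1+0=1, deg[2]=1+1=2, deg[3]=1+1=2, deg[4]=1+1=2, deg[5]=1+1=2, deg[6]=1+1=2, deg[7]=1+0=1, deg[8]=1+1=2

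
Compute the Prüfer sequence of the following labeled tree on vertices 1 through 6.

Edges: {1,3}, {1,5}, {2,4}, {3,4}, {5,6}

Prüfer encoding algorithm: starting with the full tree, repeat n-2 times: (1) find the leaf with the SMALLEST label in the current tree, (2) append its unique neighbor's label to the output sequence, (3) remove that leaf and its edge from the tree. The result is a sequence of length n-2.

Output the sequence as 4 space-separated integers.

Answer: 4 3 1 5

Derivation:
Step 1: leaves = {2,6}. Remove smallest leaf 2, emit neighbor 4.
Step 2: leaves = {4,6}. Remove smallest leaf 4, emit neighbor 3.
Step 3: leaves = {3,6}. Remove smallest leaf 3, emit neighbor 1.
Step 4: leaves = {1,6}. Remove smallest leaf 1, emit neighbor 5.
Done: 2 vertices remain (5, 6). Sequence = [4 3 1 5]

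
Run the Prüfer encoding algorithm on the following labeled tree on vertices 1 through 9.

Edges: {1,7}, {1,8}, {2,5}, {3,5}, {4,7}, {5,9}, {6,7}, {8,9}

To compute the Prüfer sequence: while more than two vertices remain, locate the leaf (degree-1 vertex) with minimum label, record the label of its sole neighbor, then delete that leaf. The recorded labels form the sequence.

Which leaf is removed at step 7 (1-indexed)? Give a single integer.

Answer: 1

Derivation:
Step 1: current leaves = {2,3,4,6}. Remove leaf 2 (neighbor: 5).
Step 2: current leaves = {3,4,6}. Remove leaf 3 (neighbor: 5).
Step 3: current leaves = {4,5,6}. Remove leaf 4 (neighbor: 7).
Step 4: current leaves = {5,6}. Remove leaf 5 (neighbor: 9).
Step 5: current leaves = {6,9}. Remove leaf 6 (neighbor: 7).
Step 6: current leaves = {7,9}. Remove leaf 7 (neighbor: 1).
Step 7: current leaves = {1,9}. Remove leaf 1 (neighbor: 8).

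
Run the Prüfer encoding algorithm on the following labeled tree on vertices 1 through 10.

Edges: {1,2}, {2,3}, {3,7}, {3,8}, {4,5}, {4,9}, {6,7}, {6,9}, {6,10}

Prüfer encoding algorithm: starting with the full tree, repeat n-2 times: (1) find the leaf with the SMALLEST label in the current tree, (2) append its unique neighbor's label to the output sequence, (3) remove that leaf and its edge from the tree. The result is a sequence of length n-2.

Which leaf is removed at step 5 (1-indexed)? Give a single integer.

Answer: 8

Derivation:
Step 1: current leaves = {1,5,8,10}. Remove leaf 1 (neighbor: 2).
Step 2: current leaves = {2,5,8,10}. Remove leaf 2 (neighbor: 3).
Step 3: current leaves = {5,8,10}. Remove leaf 5 (neighbor: 4).
Step 4: current leaves = {4,8,10}. Remove leaf 4 (neighbor: 9).
Step 5: current leaves = {8,9,10}. Remove leaf 8 (neighbor: 3).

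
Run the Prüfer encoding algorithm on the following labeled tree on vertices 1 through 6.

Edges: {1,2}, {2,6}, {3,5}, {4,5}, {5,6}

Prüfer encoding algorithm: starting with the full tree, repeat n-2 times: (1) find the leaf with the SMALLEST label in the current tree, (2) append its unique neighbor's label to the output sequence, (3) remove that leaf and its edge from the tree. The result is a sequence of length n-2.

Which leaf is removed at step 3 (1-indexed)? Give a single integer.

Answer: 3

Derivation:
Step 1: current leaves = {1,3,4}. Remove leaf 1 (neighbor: 2).
Step 2: current leaves = {2,3,4}. Remove leaf 2 (neighbor: 6).
Step 3: current leaves = {3,4,6}. Remove leaf 3 (neighbor: 5).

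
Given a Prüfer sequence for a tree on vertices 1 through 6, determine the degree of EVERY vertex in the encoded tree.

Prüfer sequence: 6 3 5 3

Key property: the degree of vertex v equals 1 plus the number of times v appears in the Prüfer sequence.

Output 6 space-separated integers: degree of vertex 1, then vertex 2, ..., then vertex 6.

p_1 = 6: count[6] becomes 1
p_2 = 3: count[3] becomes 1
p_3 = 5: count[5] becomes 1
p_4 = 3: count[3] becomes 2
Degrees (1 + count): deg[1]=1+0=1, deg[2]=1+0=1, deg[3]=1+2=3, deg[4]=1+0=1, deg[5]=1+1=2, deg[6]=1+1=2

Answer: 1 1 3 1 2 2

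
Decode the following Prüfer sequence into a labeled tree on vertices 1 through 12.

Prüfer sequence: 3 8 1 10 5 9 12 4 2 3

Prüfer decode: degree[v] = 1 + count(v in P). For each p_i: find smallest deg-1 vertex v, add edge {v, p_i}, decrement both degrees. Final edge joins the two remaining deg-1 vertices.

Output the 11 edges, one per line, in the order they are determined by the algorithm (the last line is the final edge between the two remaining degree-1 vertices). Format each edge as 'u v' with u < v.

Initial degrees: {1:2, 2:2, 3:3, 4:2, 5:2, 6:1, 7:1, 8:2, 9:2, 10:2, 11:1, 12:2}
Step 1: smallest deg-1 vertex = 6, p_1 = 3. Add edge {3,6}. Now deg[6]=0, deg[3]=2.
Step 2: smallest deg-1 vertex = 7, p_2 = 8. Add edge {7,8}. Now deg[7]=0, deg[8]=1.
Step 3: smallest deg-1 vertex = 8, p_3 = 1. Add edge {1,8}. Now deg[8]=0, deg[1]=1.
Step 4: smallest deg-1 vertex = 1, p_4 = 10. Add edge {1,10}. Now deg[1]=0, deg[10]=1.
Step 5: smallest deg-1 vertex = 10, p_5 = 5. Add edge {5,10}. Now deg[10]=0, deg[5]=1.
Step 6: smallest deg-1 vertex = 5, p_6 = 9. Add edge {5,9}. Now deg[5]=0, deg[9]=1.
Step 7: smallest deg-1 vertex = 9, p_7 = 12. Add edge {9,12}. Now deg[9]=0, deg[12]=1.
Step 8: smallest deg-1 vertex = 11, p_8 = 4. Add edge {4,11}. Now deg[11]=0, deg[4]=1.
Step 9: smallest deg-1 vertex = 4, p_9 = 2. Add edge {2,4}. Now deg[4]=0, deg[2]=1.
Step 10: smallest deg-1 vertex = 2, p_10 = 3. Add edge {2,3}. Now deg[2]=0, deg[3]=1.
Final: two remaining deg-1 vertices are 3, 12. Add edge {3,12}.

Answer: 3 6
7 8
1 8
1 10
5 10
5 9
9 12
4 11
2 4
2 3
3 12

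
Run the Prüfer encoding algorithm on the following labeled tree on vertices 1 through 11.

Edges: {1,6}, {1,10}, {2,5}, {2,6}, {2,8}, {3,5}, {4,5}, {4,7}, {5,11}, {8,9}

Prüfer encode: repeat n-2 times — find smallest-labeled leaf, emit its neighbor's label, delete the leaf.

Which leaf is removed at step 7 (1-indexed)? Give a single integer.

Answer: 1

Derivation:
Step 1: current leaves = {3,7,9,10,11}. Remove leaf 3 (neighbor: 5).
Step 2: current leaves = {7,9,10,11}. Remove leaf 7 (neighbor: 4).
Step 3: current leaves = {4,9,10,11}. Remove leaf 4 (neighbor: 5).
Step 4: current leaves = {9,10,11}. Remove leaf 9 (neighbor: 8).
Step 5: current leaves = {8,10,11}. Remove leaf 8 (neighbor: 2).
Step 6: current leaves = {10,11}. Remove leaf 10 (neighbor: 1).
Step 7: current leaves = {1,11}. Remove leaf 1 (neighbor: 6).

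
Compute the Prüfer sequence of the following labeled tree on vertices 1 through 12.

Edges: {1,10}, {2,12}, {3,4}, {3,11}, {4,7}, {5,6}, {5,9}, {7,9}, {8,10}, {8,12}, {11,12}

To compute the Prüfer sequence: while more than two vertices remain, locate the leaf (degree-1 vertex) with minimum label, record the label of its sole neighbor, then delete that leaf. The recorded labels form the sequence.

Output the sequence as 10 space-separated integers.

Step 1: leaves = {1,2,6}. Remove smallest leaf 1, emit neighbor 10.
Step 2: leaves = {2,6,10}. Remove smallest leaf 2, emit neighbor 12.
Step 3: leaves = {6,10}. Remove smallest leaf 6, emit neighbor 5.
Step 4: leaves = {5,10}. Remove smallest leaf 5, emit neighbor 9.
Step 5: leaves = {9,10}. Remove smallest leaf 9, emit neighbor 7.
Step 6: leaves = {7,10}. Remove smallest leaf 7, emit neighbor 4.
Step 7: leaves = {4,10}. Remove smallest leaf 4, emit neighbor 3.
Step 8: leaves = {3,10}. Remove smallest leaf 3, emit neighbor 11.
Step 9: leaves = {10,11}. Remove smallest leaf 10, emit neighbor 8.
Step 10: leaves = {8,11}. Remove smallest leaf 8, emit neighbor 12.
Done: 2 vertices remain (11, 12). Sequence = [10 12 5 9 7 4 3 11 8 12]

Answer: 10 12 5 9 7 4 3 11 8 12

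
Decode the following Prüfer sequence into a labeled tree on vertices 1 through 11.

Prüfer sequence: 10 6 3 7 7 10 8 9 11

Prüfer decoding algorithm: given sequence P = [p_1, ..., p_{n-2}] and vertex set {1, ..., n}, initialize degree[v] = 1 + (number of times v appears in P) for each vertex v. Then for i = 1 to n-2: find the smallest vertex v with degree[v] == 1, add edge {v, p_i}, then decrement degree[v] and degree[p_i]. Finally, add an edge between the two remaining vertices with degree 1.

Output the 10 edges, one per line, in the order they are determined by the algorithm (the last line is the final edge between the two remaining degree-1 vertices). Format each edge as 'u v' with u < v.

Answer: 1 10
2 6
3 4
3 7
5 7
6 10
7 8
8 9
9 11
10 11

Derivation:
Initial degrees: {1:1, 2:1, 3:2, 4:1, 5:1, 6:2, 7:3, 8:2, 9:2, 10:3, 11:2}
Step 1: smallest deg-1 vertex = 1, p_1 = 10. Add edge {1,10}. Now deg[1]=0, deg[10]=2.
Step 2: smallest deg-1 vertex = 2, p_2 = 6. Add edge {2,6}. Now deg[2]=0, deg[6]=1.
Step 3: smallest deg-1 vertex = 4, p_3 = 3. Add edge {3,4}. Now deg[4]=0, deg[3]=1.
Step 4: smallest deg-1 vertex = 3, p_4 = 7. Add edge {3,7}. Now deg[3]=0, deg[7]=2.
Step 5: smallest deg-1 vertex = 5, p_5 = 7. Add edge {5,7}. Now deg[5]=0, deg[7]=1.
Step 6: smallest deg-1 vertex = 6, p_6 = 10. Add edge {6,10}. Now deg[6]=0, deg[10]=1.
Step 7: smallest deg-1 vertex = 7, p_7 = 8. Add edge {7,8}. Now deg[7]=0, deg[8]=1.
Step 8: smallest deg-1 vertex = 8, p_8 = 9. Add edge {8,9}. Now deg[8]=0, deg[9]=1.
Step 9: smallest deg-1 vertex = 9, p_9 = 11. Add edge {9,11}. Now deg[9]=0, deg[11]=1.
Final: two remaining deg-1 vertices are 10, 11. Add edge {10,11}.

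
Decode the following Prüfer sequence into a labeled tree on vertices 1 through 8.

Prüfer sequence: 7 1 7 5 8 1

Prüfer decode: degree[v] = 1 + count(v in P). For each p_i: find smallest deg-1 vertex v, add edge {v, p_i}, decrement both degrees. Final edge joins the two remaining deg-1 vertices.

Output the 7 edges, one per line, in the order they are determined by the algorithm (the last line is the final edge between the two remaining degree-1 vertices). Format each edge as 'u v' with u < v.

Answer: 2 7
1 3
4 7
5 6
5 8
1 7
1 8

Derivation:
Initial degrees: {1:3, 2:1, 3:1, 4:1, 5:2, 6:1, 7:3, 8:2}
Step 1: smallest deg-1 vertex = 2, p_1 = 7. Add edge {2,7}. Now deg[2]=0, deg[7]=2.
Step 2: smallest deg-1 vertex = 3, p_2 = 1. Add edge {1,3}. Now deg[3]=0, deg[1]=2.
Step 3: smallest deg-1 vertex = 4, p_3 = 7. Add edge {4,7}. Now deg[4]=0, deg[7]=1.
Step 4: smallest deg-1 vertex = 6, p_4 = 5. Add edge {5,6}. Now deg[6]=0, deg[5]=1.
Step 5: smallest deg-1 vertex = 5, p_5 = 8. Add edge {5,8}. Now deg[5]=0, deg[8]=1.
Step 6: smallest deg-1 vertex = 7, p_6 = 1. Add edge {1,7}. Now deg[7]=0, deg[1]=1.
Final: two remaining deg-1 vertices are 1, 8. Add edge {1,8}.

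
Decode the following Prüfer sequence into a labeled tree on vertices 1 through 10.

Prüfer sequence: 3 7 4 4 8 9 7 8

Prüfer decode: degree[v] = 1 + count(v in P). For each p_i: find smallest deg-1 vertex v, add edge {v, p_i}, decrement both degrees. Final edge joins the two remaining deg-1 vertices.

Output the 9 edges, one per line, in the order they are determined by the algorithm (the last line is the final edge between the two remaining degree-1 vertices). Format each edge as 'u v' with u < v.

Answer: 1 3
2 7
3 4
4 5
4 8
6 9
7 9
7 8
8 10

Derivation:
Initial degrees: {1:1, 2:1, 3:2, 4:3, 5:1, 6:1, 7:3, 8:3, 9:2, 10:1}
Step 1: smallest deg-1 vertex = 1, p_1 = 3. Add edge {1,3}. Now deg[1]=0, deg[3]=1.
Step 2: smallest deg-1 vertex = 2, p_2 = 7. Add edge {2,7}. Now deg[2]=0, deg[7]=2.
Step 3: smallest deg-1 vertex = 3, p_3 = 4. Add edge {3,4}. Now deg[3]=0, deg[4]=2.
Step 4: smallest deg-1 vertex = 5, p_4 = 4. Add edge {4,5}. Now deg[5]=0, deg[4]=1.
Step 5: smallest deg-1 vertex = 4, p_5 = 8. Add edge {4,8}. Now deg[4]=0, deg[8]=2.
Step 6: smallest deg-1 vertex = 6, p_6 = 9. Add edge {6,9}. Now deg[6]=0, deg[9]=1.
Step 7: smallest deg-1 vertex = 9, p_7 = 7. Add edge {7,9}. Now deg[9]=0, deg[7]=1.
Step 8: smallest deg-1 vertex = 7, p_8 = 8. Add edge {7,8}. Now deg[7]=0, deg[8]=1.
Final: two remaining deg-1 vertices are 8, 10. Add edge {8,10}.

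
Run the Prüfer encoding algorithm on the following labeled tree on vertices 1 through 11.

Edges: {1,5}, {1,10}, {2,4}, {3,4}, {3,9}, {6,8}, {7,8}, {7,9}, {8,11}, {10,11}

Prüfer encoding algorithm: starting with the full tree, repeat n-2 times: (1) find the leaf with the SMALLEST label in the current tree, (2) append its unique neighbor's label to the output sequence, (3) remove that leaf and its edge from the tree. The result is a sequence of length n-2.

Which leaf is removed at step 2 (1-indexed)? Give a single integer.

Answer: 4

Derivation:
Step 1: current leaves = {2,5,6}. Remove leaf 2 (neighbor: 4).
Step 2: current leaves = {4,5,6}. Remove leaf 4 (neighbor: 3).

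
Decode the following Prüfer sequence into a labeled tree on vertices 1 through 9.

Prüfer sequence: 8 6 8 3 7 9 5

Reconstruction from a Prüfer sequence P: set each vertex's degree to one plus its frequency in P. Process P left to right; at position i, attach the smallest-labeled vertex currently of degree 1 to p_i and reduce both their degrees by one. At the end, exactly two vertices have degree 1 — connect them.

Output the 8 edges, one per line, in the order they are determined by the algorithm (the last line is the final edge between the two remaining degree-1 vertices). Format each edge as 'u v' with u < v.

Initial degrees: {1:1, 2:1, 3:2, 4:1, 5:2, 6:2, 7:2, 8:3, 9:2}
Step 1: smallest deg-1 vertex = 1, p_1 = 8. Add edge {1,8}. Now deg[1]=0, deg[8]=2.
Step 2: smallest deg-1 vertex = 2, p_2 = 6. Add edge {2,6}. Now deg[2]=0, deg[6]=1.
Step 3: smallest deg-1 vertex = 4, p_3 = 8. Add edge {4,8}. Now deg[4]=0, deg[8]=1.
Step 4: smallest deg-1 vertex = 6, p_4 = 3. Add edge {3,6}. Now deg[6]=0, deg[3]=1.
Step 5: smallest deg-1 vertex = 3, p_5 = 7. Add edge {3,7}. Now deg[3]=0, deg[7]=1.
Step 6: smallest deg-1 vertex = 7, p_6 = 9. Add edge {7,9}. Now deg[7]=0, deg[9]=1.
Step 7: smallest deg-1 vertex = 8, p_7 = 5. Add edge {5,8}. Now deg[8]=0, deg[5]=1.
Final: two remaining deg-1 vertices are 5, 9. Add edge {5,9}.

Answer: 1 8
2 6
4 8
3 6
3 7
7 9
5 8
5 9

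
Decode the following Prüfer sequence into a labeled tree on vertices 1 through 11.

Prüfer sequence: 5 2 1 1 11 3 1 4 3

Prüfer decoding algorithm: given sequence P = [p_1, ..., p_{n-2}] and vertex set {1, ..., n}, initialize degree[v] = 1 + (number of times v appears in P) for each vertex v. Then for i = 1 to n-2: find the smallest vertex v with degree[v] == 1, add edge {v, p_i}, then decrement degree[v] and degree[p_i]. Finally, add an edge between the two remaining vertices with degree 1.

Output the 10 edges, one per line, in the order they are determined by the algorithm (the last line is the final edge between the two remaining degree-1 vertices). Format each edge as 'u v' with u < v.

Initial degrees: {1:4, 2:2, 3:3, 4:2, 5:2, 6:1, 7:1, 8:1, 9:1, 10:1, 11:2}
Step 1: smallest deg-1 vertex = 6, p_1 = 5. Add edge {5,6}. Now deg[6]=0, deg[5]=1.
Step 2: smallest deg-1 vertex = 5, p_2 = 2. Add edge {2,5}. Now deg[5]=0, deg[2]=1.
Step 3: smallest deg-1 vertex = 2, p_3 = 1. Add edge {1,2}. Now deg[2]=0, deg[1]=3.
Step 4: smallest deg-1 vertex = 7, p_4 = 1. Add edge {1,7}. Now deg[7]=0, deg[1]=2.
Step 5: smallest deg-1 vertex = 8, p_5 = 11. Add edge {8,11}. Now deg[8]=0, deg[11]=1.
Step 6: smallest deg-1 vertex = 9, p_6 = 3. Add edge {3,9}. Now deg[9]=0, deg[3]=2.
Step 7: smallest deg-1 vertex = 10, p_7 = 1. Add edge {1,10}. Now deg[10]=0, deg[1]=1.
Step 8: smallest deg-1 vertex = 1, p_8 = 4. Add edge {1,4}. Now deg[1]=0, deg[4]=1.
Step 9: smallest deg-1 vertex = 4, p_9 = 3. Add edge {3,4}. Now deg[4]=0, deg[3]=1.
Final: two remaining deg-1 vertices are 3, 11. Add edge {3,11}.

Answer: 5 6
2 5
1 2
1 7
8 11
3 9
1 10
1 4
3 4
3 11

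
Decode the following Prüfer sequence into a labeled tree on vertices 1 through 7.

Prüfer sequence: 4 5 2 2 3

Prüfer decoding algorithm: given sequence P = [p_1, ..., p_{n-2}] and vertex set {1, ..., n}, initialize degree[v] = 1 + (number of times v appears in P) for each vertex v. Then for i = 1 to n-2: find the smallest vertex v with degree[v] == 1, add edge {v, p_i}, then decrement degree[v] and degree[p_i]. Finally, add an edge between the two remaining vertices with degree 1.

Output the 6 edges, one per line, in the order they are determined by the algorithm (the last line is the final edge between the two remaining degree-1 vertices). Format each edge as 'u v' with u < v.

Answer: 1 4
4 5
2 5
2 6
2 3
3 7

Derivation:
Initial degrees: {1:1, 2:3, 3:2, 4:2, 5:2, 6:1, 7:1}
Step 1: smallest deg-1 vertex = 1, p_1 = 4. Add edge {1,4}. Now deg[1]=0, deg[4]=1.
Step 2: smallest deg-1 vertex = 4, p_2 = 5. Add edge {4,5}. Now deg[4]=0, deg[5]=1.
Step 3: smallest deg-1 vertex = 5, p_3 = 2. Add edge {2,5}. Now deg[5]=0, deg[2]=2.
Step 4: smallest deg-1 vertex = 6, p_4 = 2. Add edge {2,6}. Now deg[6]=0, deg[2]=1.
Step 5: smallest deg-1 vertex = 2, p_5 = 3. Add edge {2,3}. Now deg[2]=0, deg[3]=1.
Final: two remaining deg-1 vertices are 3, 7. Add edge {3,7}.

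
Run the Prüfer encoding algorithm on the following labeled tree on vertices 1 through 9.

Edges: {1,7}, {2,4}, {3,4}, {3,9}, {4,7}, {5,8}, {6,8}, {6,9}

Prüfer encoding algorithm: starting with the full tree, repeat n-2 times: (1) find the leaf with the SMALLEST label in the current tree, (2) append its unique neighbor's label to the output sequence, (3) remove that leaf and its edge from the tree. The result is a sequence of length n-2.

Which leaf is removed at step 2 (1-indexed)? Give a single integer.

Step 1: current leaves = {1,2,5}. Remove leaf 1 (neighbor: 7).
Step 2: current leaves = {2,5,7}. Remove leaf 2 (neighbor: 4).

Answer: 2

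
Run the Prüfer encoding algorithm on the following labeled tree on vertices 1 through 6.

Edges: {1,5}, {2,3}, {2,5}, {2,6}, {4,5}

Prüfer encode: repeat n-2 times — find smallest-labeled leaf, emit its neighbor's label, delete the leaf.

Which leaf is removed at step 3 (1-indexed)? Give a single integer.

Answer: 4

Derivation:
Step 1: current leaves = {1,3,4,6}. Remove leaf 1 (neighbor: 5).
Step 2: current leaves = {3,4,6}. Remove leaf 3 (neighbor: 2).
Step 3: current leaves = {4,6}. Remove leaf 4 (neighbor: 5).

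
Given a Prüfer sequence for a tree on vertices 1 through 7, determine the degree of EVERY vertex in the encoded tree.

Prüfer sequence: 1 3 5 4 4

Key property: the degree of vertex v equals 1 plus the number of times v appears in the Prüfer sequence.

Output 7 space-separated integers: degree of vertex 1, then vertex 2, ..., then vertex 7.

Answer: 2 1 2 3 2 1 1

Derivation:
p_1 = 1: count[1] becomes 1
p_2 = 3: count[3] becomes 1
p_3 = 5: count[5] becomes 1
p_4 = 4: count[4] becomes 1
p_5 = 4: count[4] becomes 2
Degrees (1 + count): deg[1]=1+1=2, deg[2]=1+0=1, deg[3]=1+1=2, deg[4]=1+2=3, deg[5]=1+1=2, deg[6]=1+0=1, deg[7]=1+0=1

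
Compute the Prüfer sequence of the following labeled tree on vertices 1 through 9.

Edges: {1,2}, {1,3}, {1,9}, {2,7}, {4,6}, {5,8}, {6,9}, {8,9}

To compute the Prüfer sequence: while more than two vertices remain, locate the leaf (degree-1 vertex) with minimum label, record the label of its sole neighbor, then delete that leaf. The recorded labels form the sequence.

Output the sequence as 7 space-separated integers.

Answer: 1 6 8 9 2 1 9

Derivation:
Step 1: leaves = {3,4,5,7}. Remove smallest leaf 3, emit neighbor 1.
Step 2: leaves = {4,5,7}. Remove smallest leaf 4, emit neighbor 6.
Step 3: leaves = {5,6,7}. Remove smallest leaf 5, emit neighbor 8.
Step 4: leaves = {6,7,8}. Remove smallest leaf 6, emit neighbor 9.
Step 5: leaves = {7,8}. Remove smallest leaf 7, emit neighbor 2.
Step 6: leaves = {2,8}. Remove smallest leaf 2, emit neighbor 1.
Step 7: leaves = {1,8}. Remove smallest leaf 1, emit neighbor 9.
Done: 2 vertices remain (8, 9). Sequence = [1 6 8 9 2 1 9]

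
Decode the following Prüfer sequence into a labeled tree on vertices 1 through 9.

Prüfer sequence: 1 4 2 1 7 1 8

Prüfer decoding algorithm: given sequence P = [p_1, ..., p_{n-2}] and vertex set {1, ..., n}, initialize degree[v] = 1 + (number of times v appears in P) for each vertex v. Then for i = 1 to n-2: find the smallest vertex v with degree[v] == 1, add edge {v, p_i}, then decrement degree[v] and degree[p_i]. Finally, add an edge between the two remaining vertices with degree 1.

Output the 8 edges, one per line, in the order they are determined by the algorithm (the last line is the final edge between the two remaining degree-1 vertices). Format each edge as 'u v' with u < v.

Initial degrees: {1:4, 2:2, 3:1, 4:2, 5:1, 6:1, 7:2, 8:2, 9:1}
Step 1: smallest deg-1 vertex = 3, p_1 = 1. Add edge {1,3}. Now deg[3]=0, deg[1]=3.
Step 2: smallest deg-1 vertex = 5, p_2 = 4. Add edge {4,5}. Now deg[5]=0, deg[4]=1.
Step 3: smallest deg-1 vertex = 4, p_3 = 2. Add edge {2,4}. Now deg[4]=0, deg[2]=1.
Step 4: smallest deg-1 vertex = 2, p_4 = 1. Add edge {1,2}. Now deg[2]=0, deg[1]=2.
Step 5: smallest deg-1 vertex = 6, p_5 = 7. Add edge {6,7}. Now deg[6]=0, deg[7]=1.
Step 6: smallest deg-1 vertex = 7, p_6 = 1. Add edge {1,7}. Now deg[7]=0, deg[1]=1.
Step 7: smallest deg-1 vertex = 1, p_7 = 8. Add edge {1,8}. Now deg[1]=0, deg[8]=1.
Final: two remaining deg-1 vertices are 8, 9. Add edge {8,9}.

Answer: 1 3
4 5
2 4
1 2
6 7
1 7
1 8
8 9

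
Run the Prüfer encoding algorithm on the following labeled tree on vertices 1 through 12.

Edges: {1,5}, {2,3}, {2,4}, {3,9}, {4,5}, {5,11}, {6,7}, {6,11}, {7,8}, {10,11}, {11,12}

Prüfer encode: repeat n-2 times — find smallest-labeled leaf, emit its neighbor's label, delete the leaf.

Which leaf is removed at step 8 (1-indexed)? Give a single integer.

Answer: 4

Derivation:
Step 1: current leaves = {1,8,9,10,12}. Remove leaf 1 (neighbor: 5).
Step 2: current leaves = {8,9,10,12}. Remove leaf 8 (neighbor: 7).
Step 3: current leaves = {7,9,10,12}. Remove leaf 7 (neighbor: 6).
Step 4: current leaves = {6,9,10,12}. Remove leaf 6 (neighbor: 11).
Step 5: current leaves = {9,10,12}. Remove leaf 9 (neighbor: 3).
Step 6: current leaves = {3,10,12}. Remove leaf 3 (neighbor: 2).
Step 7: current leaves = {2,10,12}. Remove leaf 2 (neighbor: 4).
Step 8: current leaves = {4,10,12}. Remove leaf 4 (neighbor: 5).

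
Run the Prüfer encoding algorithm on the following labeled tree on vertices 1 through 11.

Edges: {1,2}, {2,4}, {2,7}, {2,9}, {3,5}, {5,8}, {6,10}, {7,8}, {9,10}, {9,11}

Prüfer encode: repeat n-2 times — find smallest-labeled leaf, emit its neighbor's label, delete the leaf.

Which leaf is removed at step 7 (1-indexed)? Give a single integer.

Answer: 7

Derivation:
Step 1: current leaves = {1,3,4,6,11}. Remove leaf 1 (neighbor: 2).
Step 2: current leaves = {3,4,6,11}. Remove leaf 3 (neighbor: 5).
Step 3: current leaves = {4,5,6,11}. Remove leaf 4 (neighbor: 2).
Step 4: current leaves = {5,6,11}. Remove leaf 5 (neighbor: 8).
Step 5: current leaves = {6,8,11}. Remove leaf 6 (neighbor: 10).
Step 6: current leaves = {8,10,11}. Remove leaf 8 (neighbor: 7).
Step 7: current leaves = {7,10,11}. Remove leaf 7 (neighbor: 2).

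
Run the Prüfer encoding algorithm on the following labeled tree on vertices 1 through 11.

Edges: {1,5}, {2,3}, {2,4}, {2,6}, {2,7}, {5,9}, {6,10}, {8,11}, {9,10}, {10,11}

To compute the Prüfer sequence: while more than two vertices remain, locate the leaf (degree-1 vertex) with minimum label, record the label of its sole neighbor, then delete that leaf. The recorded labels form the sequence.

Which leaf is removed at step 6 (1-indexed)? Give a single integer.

Answer: 2

Derivation:
Step 1: current leaves = {1,3,4,7,8}. Remove leaf 1 (neighbor: 5).
Step 2: current leaves = {3,4,5,7,8}. Remove leaf 3 (neighbor: 2).
Step 3: current leaves = {4,5,7,8}. Remove leaf 4 (neighbor: 2).
Step 4: current leaves = {5,7,8}. Remove leaf 5 (neighbor: 9).
Step 5: current leaves = {7,8,9}. Remove leaf 7 (neighbor: 2).
Step 6: current leaves = {2,8,9}. Remove leaf 2 (neighbor: 6).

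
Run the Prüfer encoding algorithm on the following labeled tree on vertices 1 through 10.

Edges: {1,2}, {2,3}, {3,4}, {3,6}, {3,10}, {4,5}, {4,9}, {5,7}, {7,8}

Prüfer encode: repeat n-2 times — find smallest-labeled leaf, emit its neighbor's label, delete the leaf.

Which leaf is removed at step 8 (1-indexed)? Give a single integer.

Step 1: current leaves = {1,6,8,9,10}. Remove leaf 1 (neighbor: 2).
Step 2: current leaves = {2,6,8,9,10}. Remove leaf 2 (neighbor: 3).
Step 3: current leaves = {6,8,9,10}. Remove leaf 6 (neighbor: 3).
Step 4: current leaves = {8,9,10}. Remove leaf 8 (neighbor: 7).
Step 5: current leaves = {7,9,10}. Remove leaf 7 (neighbor: 5).
Step 6: current leaves = {5,9,10}. Remove leaf 5 (neighbor: 4).
Step 7: current leaves = {9,10}. Remove leaf 9 (neighbor: 4).
Step 8: current leaves = {4,10}. Remove leaf 4 (neighbor: 3).

Answer: 4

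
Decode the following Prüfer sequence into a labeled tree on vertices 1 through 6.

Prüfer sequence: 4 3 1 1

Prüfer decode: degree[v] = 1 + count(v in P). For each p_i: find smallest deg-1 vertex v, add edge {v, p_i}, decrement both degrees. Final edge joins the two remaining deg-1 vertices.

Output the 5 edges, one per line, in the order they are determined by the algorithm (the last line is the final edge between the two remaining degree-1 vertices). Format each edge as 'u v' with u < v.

Answer: 2 4
3 4
1 3
1 5
1 6

Derivation:
Initial degrees: {1:3, 2:1, 3:2, 4:2, 5:1, 6:1}
Step 1: smallest deg-1 vertex = 2, p_1 = 4. Add edge {2,4}. Now deg[2]=0, deg[4]=1.
Step 2: smallest deg-1 vertex = 4, p_2 = 3. Add edge {3,4}. Now deg[4]=0, deg[3]=1.
Step 3: smallest deg-1 vertex = 3, p_3 = 1. Add edge {1,3}. Now deg[3]=0, deg[1]=2.
Step 4: smallest deg-1 vertex = 5, p_4 = 1. Add edge {1,5}. Now deg[5]=0, deg[1]=1.
Final: two remaining deg-1 vertices are 1, 6. Add edge {1,6}.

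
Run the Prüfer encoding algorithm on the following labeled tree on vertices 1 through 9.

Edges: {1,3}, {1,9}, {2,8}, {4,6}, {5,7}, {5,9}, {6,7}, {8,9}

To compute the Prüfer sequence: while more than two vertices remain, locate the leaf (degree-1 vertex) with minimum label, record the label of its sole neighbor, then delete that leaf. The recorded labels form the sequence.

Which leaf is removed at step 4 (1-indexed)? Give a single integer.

Answer: 4

Derivation:
Step 1: current leaves = {2,3,4}. Remove leaf 2 (neighbor: 8).
Step 2: current leaves = {3,4,8}. Remove leaf 3 (neighbor: 1).
Step 3: current leaves = {1,4,8}. Remove leaf 1 (neighbor: 9).
Step 4: current leaves = {4,8}. Remove leaf 4 (neighbor: 6).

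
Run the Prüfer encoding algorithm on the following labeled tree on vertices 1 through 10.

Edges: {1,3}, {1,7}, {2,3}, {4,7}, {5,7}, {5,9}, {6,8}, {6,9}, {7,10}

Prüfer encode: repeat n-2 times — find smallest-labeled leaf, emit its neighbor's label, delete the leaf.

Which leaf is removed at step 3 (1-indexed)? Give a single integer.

Answer: 1

Derivation:
Step 1: current leaves = {2,4,8,10}. Remove leaf 2 (neighbor: 3).
Step 2: current leaves = {3,4,8,10}. Remove leaf 3 (neighbor: 1).
Step 3: current leaves = {1,4,8,10}. Remove leaf 1 (neighbor: 7).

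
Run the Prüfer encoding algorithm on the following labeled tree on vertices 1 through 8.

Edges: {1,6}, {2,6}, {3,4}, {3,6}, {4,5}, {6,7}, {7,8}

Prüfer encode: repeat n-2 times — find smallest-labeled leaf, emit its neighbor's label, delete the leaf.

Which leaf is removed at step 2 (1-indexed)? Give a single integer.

Step 1: current leaves = {1,2,5,8}. Remove leaf 1 (neighbor: 6).
Step 2: current leaves = {2,5,8}. Remove leaf 2 (neighbor: 6).

Answer: 2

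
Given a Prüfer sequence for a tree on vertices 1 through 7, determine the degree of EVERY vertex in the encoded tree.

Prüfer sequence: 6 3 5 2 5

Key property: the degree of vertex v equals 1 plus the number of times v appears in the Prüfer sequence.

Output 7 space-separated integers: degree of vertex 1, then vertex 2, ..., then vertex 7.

Answer: 1 2 2 1 3 2 1

Derivation:
p_1 = 6: count[6] becomes 1
p_2 = 3: count[3] becomes 1
p_3 = 5: count[5] becomes 1
p_4 = 2: count[2] becomes 1
p_5 = 5: count[5] becomes 2
Degrees (1 + count): deg[1]=1+0=1, deg[2]=1+1=2, deg[3]=1+1=2, deg[4]=1+0=1, deg[5]=1+2=3, deg[6]=1+1=2, deg[7]=1+0=1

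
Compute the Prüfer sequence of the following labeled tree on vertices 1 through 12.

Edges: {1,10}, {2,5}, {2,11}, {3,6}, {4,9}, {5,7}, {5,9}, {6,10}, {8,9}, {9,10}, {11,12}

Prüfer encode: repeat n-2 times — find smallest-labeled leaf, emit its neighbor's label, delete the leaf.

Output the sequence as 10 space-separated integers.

Answer: 10 6 9 10 5 9 9 5 2 11

Derivation:
Step 1: leaves = {1,3,4,7,8,12}. Remove smallest leaf 1, emit neighbor 10.
Step 2: leaves = {3,4,7,8,12}. Remove smallest leaf 3, emit neighbor 6.
Step 3: leaves = {4,6,7,8,12}. Remove smallest leaf 4, emit neighbor 9.
Step 4: leaves = {6,7,8,12}. Remove smallest leaf 6, emit neighbor 10.
Step 5: leaves = {7,8,10,12}. Remove smallest leaf 7, emit neighbor 5.
Step 6: leaves = {8,10,12}. Remove smallest leaf 8, emit neighbor 9.
Step 7: leaves = {10,12}. Remove smallest leaf 10, emit neighbor 9.
Step 8: leaves = {9,12}. Remove smallest leaf 9, emit neighbor 5.
Step 9: leaves = {5,12}. Remove smallest leaf 5, emit neighbor 2.
Step 10: leaves = {2,12}. Remove smallest leaf 2, emit neighbor 11.
Done: 2 vertices remain (11, 12). Sequence = [10 6 9 10 5 9 9 5 2 11]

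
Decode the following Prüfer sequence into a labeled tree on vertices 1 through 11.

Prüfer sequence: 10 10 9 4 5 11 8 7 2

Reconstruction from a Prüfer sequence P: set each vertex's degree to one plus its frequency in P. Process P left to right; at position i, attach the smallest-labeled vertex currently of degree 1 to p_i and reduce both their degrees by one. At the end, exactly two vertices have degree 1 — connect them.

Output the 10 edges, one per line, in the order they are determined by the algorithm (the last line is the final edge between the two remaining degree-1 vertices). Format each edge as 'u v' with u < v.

Answer: 1 10
3 10
6 9
4 9
4 5
5 11
8 10
7 8
2 7
2 11

Derivation:
Initial degrees: {1:1, 2:2, 3:1, 4:2, 5:2, 6:1, 7:2, 8:2, 9:2, 10:3, 11:2}
Step 1: smallest deg-1 vertex = 1, p_1 = 10. Add edge {1,10}. Now deg[1]=0, deg[10]=2.
Step 2: smallest deg-1 vertex = 3, p_2 = 10. Add edge {3,10}. Now deg[3]=0, deg[10]=1.
Step 3: smallest deg-1 vertex = 6, p_3 = 9. Add edge {6,9}. Now deg[6]=0, deg[9]=1.
Step 4: smallest deg-1 vertex = 9, p_4 = 4. Add edge {4,9}. Now deg[9]=0, deg[4]=1.
Step 5: smallest deg-1 vertex = 4, p_5 = 5. Add edge {4,5}. Now deg[4]=0, deg[5]=1.
Step 6: smallest deg-1 vertex = 5, p_6 = 11. Add edge {5,11}. Now deg[5]=0, deg[11]=1.
Step 7: smallest deg-1 vertex = 10, p_7 = 8. Add edge {8,10}. Now deg[10]=0, deg[8]=1.
Step 8: smallest deg-1 vertex = 8, p_8 = 7. Add edge {7,8}. Now deg[8]=0, deg[7]=1.
Step 9: smallest deg-1 vertex = 7, p_9 = 2. Add edge {2,7}. Now deg[7]=0, deg[2]=1.
Final: two remaining deg-1 vertices are 2, 11. Add edge {2,11}.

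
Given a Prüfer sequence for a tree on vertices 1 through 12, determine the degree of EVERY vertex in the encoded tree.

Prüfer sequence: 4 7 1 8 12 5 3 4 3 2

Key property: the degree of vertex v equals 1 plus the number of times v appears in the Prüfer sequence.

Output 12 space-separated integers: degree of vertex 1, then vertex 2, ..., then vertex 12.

Answer: 2 2 3 3 2 1 2 2 1 1 1 2

Derivation:
p_1 = 4: count[4] becomes 1
p_2 = 7: count[7] becomes 1
p_3 = 1: count[1] becomes 1
p_4 = 8: count[8] becomes 1
p_5 = 12: count[12] becomes 1
p_6 = 5: count[5] becomes 1
p_7 = 3: count[3] becomes 1
p_8 = 4: count[4] becomes 2
p_9 = 3: count[3] becomes 2
p_10 = 2: count[2] becomes 1
Degrees (1 + count): deg[1]=1+1=2, deg[2]=1+1=2, deg[3]=1+2=3, deg[4]=1+2=3, deg[5]=1+1=2, deg[6]=1+0=1, deg[7]=1+1=2, deg[8]=1+1=2, deg[9]=1+0=1, deg[10]=1+0=1, deg[11]=1+0=1, deg[12]=1+1=2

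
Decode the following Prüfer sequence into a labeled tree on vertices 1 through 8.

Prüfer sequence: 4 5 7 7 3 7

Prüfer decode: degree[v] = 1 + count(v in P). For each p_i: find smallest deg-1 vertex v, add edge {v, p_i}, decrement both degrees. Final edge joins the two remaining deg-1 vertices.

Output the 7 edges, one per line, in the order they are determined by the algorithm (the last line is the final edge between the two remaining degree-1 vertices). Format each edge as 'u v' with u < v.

Answer: 1 4
2 5
4 7
5 7
3 6
3 7
7 8

Derivation:
Initial degrees: {1:1, 2:1, 3:2, 4:2, 5:2, 6:1, 7:4, 8:1}
Step 1: smallest deg-1 vertex = 1, p_1 = 4. Add edge {1,4}. Now deg[1]=0, deg[4]=1.
Step 2: smallest deg-1 vertex = 2, p_2 = 5. Add edge {2,5}. Now deg[2]=0, deg[5]=1.
Step 3: smallest deg-1 vertex = 4, p_3 = 7. Add edge {4,7}. Now deg[4]=0, deg[7]=3.
Step 4: smallest deg-1 vertex = 5, p_4 = 7. Add edge {5,7}. Now deg[5]=0, deg[7]=2.
Step 5: smallest deg-1 vertex = 6, p_5 = 3. Add edge {3,6}. Now deg[6]=0, deg[3]=1.
Step 6: smallest deg-1 vertex = 3, p_6 = 7. Add edge {3,7}. Now deg[3]=0, deg[7]=1.
Final: two remaining deg-1 vertices are 7, 8. Add edge {7,8}.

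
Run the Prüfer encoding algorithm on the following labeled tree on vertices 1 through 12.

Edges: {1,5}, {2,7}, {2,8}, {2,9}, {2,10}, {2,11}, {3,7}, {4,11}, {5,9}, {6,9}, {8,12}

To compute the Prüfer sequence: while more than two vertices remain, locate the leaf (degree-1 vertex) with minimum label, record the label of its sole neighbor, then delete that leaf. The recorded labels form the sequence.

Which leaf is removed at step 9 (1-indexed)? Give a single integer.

Answer: 11

Derivation:
Step 1: current leaves = {1,3,4,6,10,12}. Remove leaf 1 (neighbor: 5).
Step 2: current leaves = {3,4,5,6,10,12}. Remove leaf 3 (neighbor: 7).
Step 3: current leaves = {4,5,6,7,10,12}. Remove leaf 4 (neighbor: 11).
Step 4: current leaves = {5,6,7,10,11,12}. Remove leaf 5 (neighbor: 9).
Step 5: current leaves = {6,7,10,11,12}. Remove leaf 6 (neighbor: 9).
Step 6: current leaves = {7,9,10,11,12}. Remove leaf 7 (neighbor: 2).
Step 7: current leaves = {9,10,11,12}. Remove leaf 9 (neighbor: 2).
Step 8: current leaves = {10,11,12}. Remove leaf 10 (neighbor: 2).
Step 9: current leaves = {11,12}. Remove leaf 11 (neighbor: 2).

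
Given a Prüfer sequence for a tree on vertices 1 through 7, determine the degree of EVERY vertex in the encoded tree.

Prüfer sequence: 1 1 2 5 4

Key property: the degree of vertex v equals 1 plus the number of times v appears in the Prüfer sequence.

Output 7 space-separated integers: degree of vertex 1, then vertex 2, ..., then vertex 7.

Answer: 3 2 1 2 2 1 1

Derivation:
p_1 = 1: count[1] becomes 1
p_2 = 1: count[1] becomes 2
p_3 = 2: count[2] becomes 1
p_4 = 5: count[5] becomes 1
p_5 = 4: count[4] becomes 1
Degrees (1 + count): deg[1]=1+2=3, deg[2]=1+1=2, deg[3]=1+0=1, deg[4]=1+1=2, deg[5]=1+1=2, deg[6]=1+0=1, deg[7]=1+0=1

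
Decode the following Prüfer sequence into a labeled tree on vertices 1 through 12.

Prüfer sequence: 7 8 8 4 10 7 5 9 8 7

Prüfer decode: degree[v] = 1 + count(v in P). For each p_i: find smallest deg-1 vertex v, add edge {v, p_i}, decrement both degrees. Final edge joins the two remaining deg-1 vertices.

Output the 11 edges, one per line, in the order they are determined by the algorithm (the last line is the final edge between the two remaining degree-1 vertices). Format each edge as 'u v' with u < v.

Answer: 1 7
2 8
3 8
4 6
4 10
7 10
5 11
5 9
8 9
7 8
7 12

Derivation:
Initial degrees: {1:1, 2:1, 3:1, 4:2, 5:2, 6:1, 7:4, 8:4, 9:2, 10:2, 11:1, 12:1}
Step 1: smallest deg-1 vertex = 1, p_1 = 7. Add edge {1,7}. Now deg[1]=0, deg[7]=3.
Step 2: smallest deg-1 vertex = 2, p_2 = 8. Add edge {2,8}. Now deg[2]=0, deg[8]=3.
Step 3: smallest deg-1 vertex = 3, p_3 = 8. Add edge {3,8}. Now deg[3]=0, deg[8]=2.
Step 4: smallest deg-1 vertex = 6, p_4 = 4. Add edge {4,6}. Now deg[6]=0, deg[4]=1.
Step 5: smallest deg-1 vertex = 4, p_5 = 10. Add edge {4,10}. Now deg[4]=0, deg[10]=1.
Step 6: smallest deg-1 vertex = 10, p_6 = 7. Add edge {7,10}. Now deg[10]=0, deg[7]=2.
Step 7: smallest deg-1 vertex = 11, p_7 = 5. Add edge {5,11}. Now deg[11]=0, deg[5]=1.
Step 8: smallest deg-1 vertex = 5, p_8 = 9. Add edge {5,9}. Now deg[5]=0, deg[9]=1.
Step 9: smallest deg-1 vertex = 9, p_9 = 8. Add edge {8,9}. Now deg[9]=0, deg[8]=1.
Step 10: smallest deg-1 vertex = 8, p_10 = 7. Add edge {7,8}. Now deg[8]=0, deg[7]=1.
Final: two remaining deg-1 vertices are 7, 12. Add edge {7,12}.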